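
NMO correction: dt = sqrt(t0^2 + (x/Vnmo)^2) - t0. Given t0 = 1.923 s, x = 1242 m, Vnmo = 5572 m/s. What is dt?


x/Vnmo = 1242/5572 = 0.2229
(x/Vnmo)^2 = 0.049685
t0^2 = 3.697929
sqrt(3.697929 + 0.049685) = 1.935875
dt = 1.935875 - 1.923 = 0.012875

0.012875


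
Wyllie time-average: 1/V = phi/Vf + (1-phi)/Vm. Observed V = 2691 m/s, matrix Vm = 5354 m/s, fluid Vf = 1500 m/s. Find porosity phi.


1/V - 1/Vm = 1/2691 - 1/5354 = 0.00018483
1/Vf - 1/Vm = 1/1500 - 1/5354 = 0.00047989
phi = 0.00018483 / 0.00047989 = 0.3852

0.3852


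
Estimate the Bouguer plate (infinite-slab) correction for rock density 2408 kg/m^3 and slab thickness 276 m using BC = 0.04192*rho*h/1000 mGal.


BC = 0.04192 * rho * h / 1000
= 0.04192 * 2408 * 276 / 1000
= 27.8604 mGal

27.8604


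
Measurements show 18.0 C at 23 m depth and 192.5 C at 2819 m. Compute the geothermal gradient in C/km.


dT = 192.5 - 18.0 = 174.5 C
dz = 2819 - 23 = 2796 m
gradient = dT/dz * 1000 = 174.5/2796 * 1000 = 62.4106 C/km

62.4106


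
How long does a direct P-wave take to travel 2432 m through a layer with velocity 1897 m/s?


t = x / V
= 2432 / 1897
= 1.282 s

1.282


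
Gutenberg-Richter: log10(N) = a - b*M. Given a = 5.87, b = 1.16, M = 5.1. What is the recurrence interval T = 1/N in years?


log10(N) = 5.87 - 1.16*5.1 = -0.046
N = 10^-0.046 = 0.899498
T = 1/N = 1/0.899498 = 1.1117 years

1.1117


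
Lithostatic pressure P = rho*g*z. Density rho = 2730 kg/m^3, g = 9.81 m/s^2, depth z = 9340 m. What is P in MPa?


P = rho * g * z / 1e6
= 2730 * 9.81 * 9340 / 1e6
= 250137342.0 / 1e6
= 250.1373 MPa

250.1373


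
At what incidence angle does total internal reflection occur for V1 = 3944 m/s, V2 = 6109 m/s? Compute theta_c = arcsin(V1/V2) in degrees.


V1/V2 = 3944/6109 = 0.645605
theta_c = arcsin(0.645605) = 40.211 degrees

40.211


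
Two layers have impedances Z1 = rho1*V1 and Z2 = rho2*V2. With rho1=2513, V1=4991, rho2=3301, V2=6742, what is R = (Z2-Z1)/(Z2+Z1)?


Z1 = 2513 * 4991 = 12542383
Z2 = 3301 * 6742 = 22255342
R = (22255342 - 12542383) / (22255342 + 12542383) = 9712959 / 34797725 = 0.2791

0.2791


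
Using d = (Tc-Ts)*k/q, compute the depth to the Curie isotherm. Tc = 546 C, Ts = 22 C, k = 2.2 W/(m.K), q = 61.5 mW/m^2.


T_Curie - T_surf = 546 - 22 = 524 C
Convert q to W/m^2: 61.5 mW/m^2 = 0.0615 W/m^2
d = 524 * 2.2 / 0.0615 = 18744.72 m

18744.72


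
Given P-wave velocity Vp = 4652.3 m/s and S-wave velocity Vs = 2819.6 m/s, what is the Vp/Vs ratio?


Vp/Vs = 4652.3 / 2819.6
= 1.65

1.65


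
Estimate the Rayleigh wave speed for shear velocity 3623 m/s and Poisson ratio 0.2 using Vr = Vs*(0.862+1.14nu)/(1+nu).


Numerator factor = 0.862 + 1.14*0.2 = 1.09
Denominator = 1 + 0.2 = 1.2
Vr = 3623 * 1.09 / 1.2 = 3290.89 m/s

3290.89


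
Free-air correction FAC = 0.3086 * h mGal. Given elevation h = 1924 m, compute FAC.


FAC = 0.3086 * h
= 0.3086 * 1924
= 593.7464 mGal

593.7464


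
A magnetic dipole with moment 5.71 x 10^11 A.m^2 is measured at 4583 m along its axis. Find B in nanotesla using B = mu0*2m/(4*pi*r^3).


m = 5.71 x 10^11 = 571000000000 A.m^2
2m = 1142000000000 A.m^2
r^3 = 4583^3 = 96260823287
B = (4pi*10^-7) * 1142000000000 / (4*pi * 96260823287) * 1e9
= 1435079.52416 / 1209649181067.78 * 1e9
= 1186.3601 nT

1186.3601


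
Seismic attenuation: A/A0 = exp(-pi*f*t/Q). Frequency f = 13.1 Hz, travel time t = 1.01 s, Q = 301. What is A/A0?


pi*f*t/Q = pi*13.1*1.01/301 = 0.138094
A/A0 = exp(-0.138094) = 0.871016

0.871016


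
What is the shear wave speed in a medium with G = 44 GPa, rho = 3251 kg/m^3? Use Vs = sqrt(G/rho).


Convert G to Pa: G = 44e9 Pa
Compute G/rho = 44e9 / 3251 = 13534297.1393
Vs = sqrt(13534297.1393) = 3678.9 m/s

3678.9


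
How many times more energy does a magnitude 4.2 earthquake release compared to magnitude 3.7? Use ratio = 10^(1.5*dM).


M2 - M1 = 4.2 - 3.7 = 0.5
1.5 * 0.5 = 0.75
ratio = 10^0.75 = 5.62

5.62


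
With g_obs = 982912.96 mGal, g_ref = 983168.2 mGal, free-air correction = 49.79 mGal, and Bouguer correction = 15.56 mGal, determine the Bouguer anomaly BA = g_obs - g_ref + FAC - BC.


BA = g_obs - g_ref + FAC - BC
= 982912.96 - 983168.2 + 49.79 - 15.56
= -221.01 mGal

-221.01


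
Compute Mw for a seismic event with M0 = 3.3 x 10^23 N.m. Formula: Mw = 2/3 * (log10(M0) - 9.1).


log10(M0) = log10(3.3 x 10^23) = 23.5185
Mw = 2/3 * (23.5185 - 9.1)
= 2/3 * 14.4185
= 9.61

9.61


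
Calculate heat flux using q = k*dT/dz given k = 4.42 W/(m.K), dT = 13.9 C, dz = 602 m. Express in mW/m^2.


q = k * dT / dz * 1000
= 4.42 * 13.9 / 602 * 1000
= 0.102056 * 1000
= 102.0565 mW/m^2

102.0565


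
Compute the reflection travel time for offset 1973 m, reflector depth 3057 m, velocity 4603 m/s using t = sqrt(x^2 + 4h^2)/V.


x^2 + 4h^2 = 1973^2 + 4*3057^2 = 3892729 + 37380996 = 41273725
sqrt(41273725) = 6424.463
t = 6424.463 / 4603 = 1.3957 s

1.3957


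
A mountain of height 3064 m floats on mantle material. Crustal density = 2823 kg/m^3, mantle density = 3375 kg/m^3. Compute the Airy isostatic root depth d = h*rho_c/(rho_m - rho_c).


rho_m - rho_c = 3375 - 2823 = 552
d = 3064 * 2823 / 552
= 8649672 / 552
= 15669.7 m

15669.7


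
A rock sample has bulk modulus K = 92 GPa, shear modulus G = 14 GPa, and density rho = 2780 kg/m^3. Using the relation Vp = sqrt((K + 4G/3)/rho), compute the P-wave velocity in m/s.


First compute the effective modulus:
K + 4G/3 = 92e9 + 4*14e9/3 = 110666666666.67 Pa
Then divide by density:
110666666666.67 / 2780 = 39808153.4772 Pa/(kg/m^3)
Take the square root:
Vp = sqrt(39808153.4772) = 6309.37 m/s

6309.37


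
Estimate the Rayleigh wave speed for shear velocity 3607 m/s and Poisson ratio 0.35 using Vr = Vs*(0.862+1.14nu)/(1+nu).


Numerator factor = 0.862 + 1.14*0.35 = 1.261
Denominator = 1 + 0.35 = 1.35
Vr = 3607 * 1.261 / 1.35 = 3369.21 m/s

3369.21


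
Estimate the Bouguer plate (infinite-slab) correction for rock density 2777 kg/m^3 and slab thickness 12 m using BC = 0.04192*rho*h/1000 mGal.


BC = 0.04192 * rho * h / 1000
= 0.04192 * 2777 * 12 / 1000
= 1.3969 mGal

1.3969


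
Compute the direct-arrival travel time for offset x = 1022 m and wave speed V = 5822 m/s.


t = x / V
= 1022 / 5822
= 0.1755 s

0.1755


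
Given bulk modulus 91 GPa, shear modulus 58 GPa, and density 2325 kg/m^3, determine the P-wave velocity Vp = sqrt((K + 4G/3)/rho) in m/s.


First compute the effective modulus:
K + 4G/3 = 91e9 + 4*58e9/3 = 168333333333.33 Pa
Then divide by density:
168333333333.33 / 2325 = 72401433.6918 Pa/(kg/m^3)
Take the square root:
Vp = sqrt(72401433.6918) = 8508.9 m/s

8508.9


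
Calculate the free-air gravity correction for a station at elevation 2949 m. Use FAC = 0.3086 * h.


FAC = 0.3086 * h
= 0.3086 * 2949
= 910.0614 mGal

910.0614


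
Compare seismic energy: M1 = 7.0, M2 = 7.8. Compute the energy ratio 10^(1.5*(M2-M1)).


M2 - M1 = 7.8 - 7.0 = 0.8
1.5 * 0.8 = 1.2
ratio = 10^1.2 = 15.85

15.85


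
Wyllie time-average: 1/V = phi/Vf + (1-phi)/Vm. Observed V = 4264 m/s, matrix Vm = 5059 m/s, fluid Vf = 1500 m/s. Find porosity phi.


1/V - 1/Vm = 1/4264 - 1/5059 = 3.685e-05
1/Vf - 1/Vm = 1/1500 - 1/5059 = 0.000469
phi = 3.685e-05 / 0.000469 = 0.0786

0.0786


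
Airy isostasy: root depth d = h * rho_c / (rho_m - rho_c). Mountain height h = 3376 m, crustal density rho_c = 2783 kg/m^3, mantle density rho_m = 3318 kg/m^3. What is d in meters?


rho_m - rho_c = 3318 - 2783 = 535
d = 3376 * 2783 / 535
= 9395408 / 535
= 17561.51 m

17561.51


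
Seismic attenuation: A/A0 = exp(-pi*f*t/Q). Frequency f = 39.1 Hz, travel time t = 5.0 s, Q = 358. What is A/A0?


pi*f*t/Q = pi*39.1*5.0/358 = 1.71559
A/A0 = exp(-1.71559) = 0.179858

0.179858


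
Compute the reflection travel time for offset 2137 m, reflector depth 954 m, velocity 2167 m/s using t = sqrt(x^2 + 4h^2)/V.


x^2 + 4h^2 = 2137^2 + 4*954^2 = 4566769 + 3640464 = 8207233
sqrt(8207233) = 2864.8269
t = 2864.8269 / 2167 = 1.322 s

1.322


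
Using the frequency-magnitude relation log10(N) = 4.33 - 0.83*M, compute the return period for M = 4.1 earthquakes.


log10(N) = 4.33 - 0.83*4.1 = 0.927
N = 10^0.927 = 8.452788
T = 1/N = 1/8.452788 = 0.1183 years

0.1183


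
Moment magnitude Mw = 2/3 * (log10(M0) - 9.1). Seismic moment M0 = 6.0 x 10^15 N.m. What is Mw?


log10(M0) = log10(6.0 x 10^15) = 15.7782
Mw = 2/3 * (15.7782 - 9.1)
= 2/3 * 6.6782
= 4.45

4.45


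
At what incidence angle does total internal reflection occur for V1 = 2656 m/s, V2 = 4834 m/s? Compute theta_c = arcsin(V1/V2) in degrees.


V1/V2 = 2656/4834 = 0.549441
theta_c = arcsin(0.549441) = 33.3287 degrees

33.3287


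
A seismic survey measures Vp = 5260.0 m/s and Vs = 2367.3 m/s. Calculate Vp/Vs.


Vp/Vs = 5260.0 / 2367.3
= 2.2219

2.2219


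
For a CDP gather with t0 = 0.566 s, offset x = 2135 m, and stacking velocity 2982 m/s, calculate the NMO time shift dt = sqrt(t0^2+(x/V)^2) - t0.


x/Vnmo = 2135/2982 = 0.715962
(x/Vnmo)^2 = 0.512602
t0^2 = 0.320356
sqrt(0.320356 + 0.512602) = 0.912665
dt = 0.912665 - 0.566 = 0.346665

0.346665


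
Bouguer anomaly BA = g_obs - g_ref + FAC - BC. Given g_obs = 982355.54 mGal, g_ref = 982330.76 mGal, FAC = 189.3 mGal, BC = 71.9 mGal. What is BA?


BA = g_obs - g_ref + FAC - BC
= 982355.54 - 982330.76 + 189.3 - 71.9
= 142.18 mGal

142.18


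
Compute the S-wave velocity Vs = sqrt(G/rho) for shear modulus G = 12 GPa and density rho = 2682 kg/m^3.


Convert G to Pa: G = 12e9 Pa
Compute G/rho = 12e9 / 2682 = 4474272.9306
Vs = sqrt(4474272.9306) = 2115.25 m/s

2115.25


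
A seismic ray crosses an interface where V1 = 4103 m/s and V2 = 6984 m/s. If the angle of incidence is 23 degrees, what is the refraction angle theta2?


sin(theta1) = sin(23 deg) = 0.390731
sin(theta2) = V2/V1 * sin(theta1) = 6984/4103 * 0.390731 = 0.66509
theta2 = arcsin(0.66509) = 41.6893 degrees

41.6893


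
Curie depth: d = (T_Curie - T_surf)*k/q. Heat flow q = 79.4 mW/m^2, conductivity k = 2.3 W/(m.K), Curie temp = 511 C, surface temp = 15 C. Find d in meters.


T_Curie - T_surf = 511 - 15 = 496 C
Convert q to W/m^2: 79.4 mW/m^2 = 0.0794 W/m^2
d = 496 * 2.3 / 0.0794 = 14367.76 m

14367.76


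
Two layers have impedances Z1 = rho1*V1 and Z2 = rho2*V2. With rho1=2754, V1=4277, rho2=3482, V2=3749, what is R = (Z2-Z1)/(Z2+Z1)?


Z1 = 2754 * 4277 = 11778858
Z2 = 3482 * 3749 = 13054018
R = (13054018 - 11778858) / (13054018 + 11778858) = 1275160 / 24832876 = 0.0513

0.0513


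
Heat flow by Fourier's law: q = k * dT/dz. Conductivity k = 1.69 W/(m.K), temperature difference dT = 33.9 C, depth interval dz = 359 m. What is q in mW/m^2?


q = k * dT / dz * 1000
= 1.69 * 33.9 / 359 * 1000
= 0.159585 * 1000
= 159.585 mW/m^2

159.585


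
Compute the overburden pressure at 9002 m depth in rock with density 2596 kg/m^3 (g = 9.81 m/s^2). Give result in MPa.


P = rho * g * z / 1e6
= 2596 * 9.81 * 9002 / 1e6
= 229251773.52 / 1e6
= 229.2518 MPa

229.2518


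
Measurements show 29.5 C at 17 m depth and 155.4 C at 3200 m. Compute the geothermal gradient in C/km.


dT = 155.4 - 29.5 = 125.9 C
dz = 3200 - 17 = 3183 m
gradient = dT/dz * 1000 = 125.9/3183 * 1000 = 39.5539 C/km

39.5539


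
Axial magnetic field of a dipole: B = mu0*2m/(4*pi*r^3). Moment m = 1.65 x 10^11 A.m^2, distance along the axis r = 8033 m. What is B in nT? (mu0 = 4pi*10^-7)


m = 1.65 x 10^11 = 165000000000 A.m^2
2m = 330000000000 A.m^2
r^3 = 8033^3 = 518362171937
B = (4pi*10^-7) * 330000000000 / (4*pi * 518362171937) * 1e9
= 414690.230274 / 6513931165024.51 * 1e9
= 63.6621 nT

63.6621


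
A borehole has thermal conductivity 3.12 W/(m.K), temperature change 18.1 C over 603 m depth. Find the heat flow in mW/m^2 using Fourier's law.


q = k * dT / dz * 1000
= 3.12 * 18.1 / 603 * 1000
= 0.093652 * 1000
= 93.6517 mW/m^2

93.6517


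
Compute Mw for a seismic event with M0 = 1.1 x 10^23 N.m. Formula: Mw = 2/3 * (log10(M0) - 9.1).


log10(M0) = log10(1.1 x 10^23) = 23.0414
Mw = 2/3 * (23.0414 - 9.1)
= 2/3 * 13.9414
= 9.29

9.29


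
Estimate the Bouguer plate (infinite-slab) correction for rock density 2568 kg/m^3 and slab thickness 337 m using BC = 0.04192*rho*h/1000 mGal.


BC = 0.04192 * rho * h / 1000
= 0.04192 * 2568 * 337 / 1000
= 36.2782 mGal

36.2782


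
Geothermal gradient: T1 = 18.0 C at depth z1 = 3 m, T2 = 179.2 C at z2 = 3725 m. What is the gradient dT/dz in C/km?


dT = 179.2 - 18.0 = 161.2 C
dz = 3725 - 3 = 3722 m
gradient = dT/dz * 1000 = 161.2/3722 * 1000 = 43.31 C/km

43.31


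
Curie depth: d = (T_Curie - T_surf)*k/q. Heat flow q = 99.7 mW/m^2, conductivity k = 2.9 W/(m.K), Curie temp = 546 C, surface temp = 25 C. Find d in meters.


T_Curie - T_surf = 546 - 25 = 521 C
Convert q to W/m^2: 99.7 mW/m^2 = 0.0997 W/m^2
d = 521 * 2.9 / 0.0997 = 15154.46 m

15154.46


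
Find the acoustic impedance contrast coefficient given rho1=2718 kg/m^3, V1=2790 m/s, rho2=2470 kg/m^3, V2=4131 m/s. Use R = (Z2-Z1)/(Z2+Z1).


Z1 = 2718 * 2790 = 7583220
Z2 = 2470 * 4131 = 10203570
R = (10203570 - 7583220) / (10203570 + 7583220) = 2620350 / 17786790 = 0.1473

0.1473


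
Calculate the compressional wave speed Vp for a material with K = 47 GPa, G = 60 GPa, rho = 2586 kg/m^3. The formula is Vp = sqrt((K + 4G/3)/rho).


First compute the effective modulus:
K + 4G/3 = 47e9 + 4*60e9/3 = 127000000000.0 Pa
Then divide by density:
127000000000.0 / 2586 = 49110595.5143 Pa/(kg/m^3)
Take the square root:
Vp = sqrt(49110595.5143) = 7007.9 m/s

7007.9


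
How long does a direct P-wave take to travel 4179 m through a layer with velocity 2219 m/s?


t = x / V
= 4179 / 2219
= 1.8833 s

1.8833


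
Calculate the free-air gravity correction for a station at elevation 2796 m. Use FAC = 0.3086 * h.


FAC = 0.3086 * h
= 0.3086 * 2796
= 862.8456 mGal

862.8456


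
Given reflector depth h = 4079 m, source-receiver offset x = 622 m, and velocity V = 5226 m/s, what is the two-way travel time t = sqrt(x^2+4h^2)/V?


x^2 + 4h^2 = 622^2 + 4*4079^2 = 386884 + 66552964 = 66939848
sqrt(66939848) = 8181.6776
t = 8181.6776 / 5226 = 1.5656 s

1.5656


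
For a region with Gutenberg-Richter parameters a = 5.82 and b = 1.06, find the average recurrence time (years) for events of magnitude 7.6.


log10(N) = 5.82 - 1.06*7.6 = -2.236
N = 10^-2.236 = 0.005808
T = 1/N = 1/0.005808 = 172.1869 years

172.1869


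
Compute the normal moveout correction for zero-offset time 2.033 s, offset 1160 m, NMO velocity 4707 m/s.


x/Vnmo = 1160/4707 = 0.246441
(x/Vnmo)^2 = 0.060733
t0^2 = 4.133089
sqrt(4.133089 + 0.060733) = 2.047882
dt = 2.047882 - 2.033 = 0.014882

0.014882


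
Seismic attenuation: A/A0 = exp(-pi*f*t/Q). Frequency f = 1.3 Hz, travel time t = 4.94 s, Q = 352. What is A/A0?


pi*f*t/Q = pi*1.3*4.94/352 = 0.057316
A/A0 = exp(-0.057316) = 0.944295

0.944295


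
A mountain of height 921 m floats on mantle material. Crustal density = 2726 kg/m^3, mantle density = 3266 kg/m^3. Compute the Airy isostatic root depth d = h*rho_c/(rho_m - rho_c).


rho_m - rho_c = 3266 - 2726 = 540
d = 921 * 2726 / 540
= 2510646 / 540
= 4649.34 m

4649.34


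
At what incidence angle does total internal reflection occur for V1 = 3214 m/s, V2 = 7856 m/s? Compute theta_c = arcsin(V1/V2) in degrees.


V1/V2 = 3214/7856 = 0.409114
theta_c = arcsin(0.409114) = 24.1492 degrees

24.1492


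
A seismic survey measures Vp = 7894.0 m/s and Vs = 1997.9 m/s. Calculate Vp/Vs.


Vp/Vs = 7894.0 / 1997.9
= 3.9511

3.9511


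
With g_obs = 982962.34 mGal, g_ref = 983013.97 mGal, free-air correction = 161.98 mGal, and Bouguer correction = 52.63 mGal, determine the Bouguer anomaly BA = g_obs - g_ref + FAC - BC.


BA = g_obs - g_ref + FAC - BC
= 982962.34 - 983013.97 + 161.98 - 52.63
= 57.72 mGal

57.72


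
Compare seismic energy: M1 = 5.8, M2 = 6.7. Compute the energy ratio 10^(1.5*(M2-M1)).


M2 - M1 = 6.7 - 5.8 = 0.9
1.5 * 0.9 = 1.35
ratio = 10^1.35 = 22.39

22.39


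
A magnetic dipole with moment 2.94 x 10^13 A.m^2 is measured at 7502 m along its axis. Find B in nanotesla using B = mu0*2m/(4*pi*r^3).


m = 2.94 x 10^13 = 29400000000000 A.m^2
2m = 58800000000000 A.m^2
r^3 = 7502^3 = 422212590008
B = (4pi*10^-7) * 58800000000000 / (4*pi * 422212590008) * 1e9
= 73890259.212432 / 5305679884089.01 * 1e9
= 13926.6335 nT

13926.6335


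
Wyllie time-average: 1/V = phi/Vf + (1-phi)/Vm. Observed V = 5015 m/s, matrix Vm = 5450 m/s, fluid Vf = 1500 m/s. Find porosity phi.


1/V - 1/Vm = 1/5015 - 1/5450 = 1.592e-05
1/Vf - 1/Vm = 1/1500 - 1/5450 = 0.00048318
phi = 1.592e-05 / 0.00048318 = 0.0329

0.0329


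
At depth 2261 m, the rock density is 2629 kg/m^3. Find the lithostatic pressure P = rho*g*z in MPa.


P = rho * g * z / 1e6
= 2629 * 9.81 * 2261 / 1e6
= 58312297.89 / 1e6
= 58.3123 MPa

58.3123


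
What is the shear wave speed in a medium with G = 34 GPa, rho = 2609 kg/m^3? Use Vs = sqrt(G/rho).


Convert G to Pa: G = 34e9 Pa
Compute G/rho = 34e9 / 2609 = 13031812.9552
Vs = sqrt(13031812.9552) = 3609.96 m/s

3609.96


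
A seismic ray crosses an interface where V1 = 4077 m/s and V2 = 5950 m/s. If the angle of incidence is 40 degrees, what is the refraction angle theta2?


sin(theta1) = sin(40 deg) = 0.642788
sin(theta2) = V2/V1 * sin(theta1) = 5950/4077 * 0.642788 = 0.938088
theta2 = arcsin(0.938088) = 69.733 degrees

69.733


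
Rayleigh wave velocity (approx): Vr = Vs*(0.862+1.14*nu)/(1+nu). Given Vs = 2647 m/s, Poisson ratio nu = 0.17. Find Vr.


Numerator factor = 0.862 + 1.14*0.17 = 1.0558
Denominator = 1 + 0.17 = 1.17
Vr = 2647 * 1.0558 / 1.17 = 2388.63 m/s

2388.63


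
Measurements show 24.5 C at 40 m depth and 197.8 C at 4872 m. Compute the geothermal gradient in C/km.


dT = 197.8 - 24.5 = 173.3 C
dz = 4872 - 40 = 4832 m
gradient = dT/dz * 1000 = 173.3/4832 * 1000 = 35.8651 C/km

35.8651


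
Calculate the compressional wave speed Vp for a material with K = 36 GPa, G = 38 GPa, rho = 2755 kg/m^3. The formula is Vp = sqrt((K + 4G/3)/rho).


First compute the effective modulus:
K + 4G/3 = 36e9 + 4*38e9/3 = 86666666666.67 Pa
Then divide by density:
86666666666.67 / 2755 = 31457955.2329 Pa/(kg/m^3)
Take the square root:
Vp = sqrt(31457955.2329) = 5608.74 m/s

5608.74


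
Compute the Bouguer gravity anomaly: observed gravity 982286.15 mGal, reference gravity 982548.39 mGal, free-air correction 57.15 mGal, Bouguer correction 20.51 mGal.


BA = g_obs - g_ref + FAC - BC
= 982286.15 - 982548.39 + 57.15 - 20.51
= -225.6 mGal

-225.6


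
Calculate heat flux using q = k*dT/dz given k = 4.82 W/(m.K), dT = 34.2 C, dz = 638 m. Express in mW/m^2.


q = k * dT / dz * 1000
= 4.82 * 34.2 / 638 * 1000
= 0.258376 * 1000
= 258.3762 mW/m^2

258.3762


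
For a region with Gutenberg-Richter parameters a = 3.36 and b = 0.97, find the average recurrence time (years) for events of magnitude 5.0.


log10(N) = 3.36 - 0.97*5.0 = -1.49
N = 10^-1.49 = 0.032359
T = 1/N = 1/0.032359 = 30.903 years

30.903


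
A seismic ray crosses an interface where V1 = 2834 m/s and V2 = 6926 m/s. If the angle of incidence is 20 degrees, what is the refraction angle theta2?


sin(theta1) = sin(20 deg) = 0.34202
sin(theta2) = V2/V1 * sin(theta1) = 6926/2834 * 0.34202 = 0.835862
theta2 = arcsin(0.835862) = 56.7057 degrees

56.7057


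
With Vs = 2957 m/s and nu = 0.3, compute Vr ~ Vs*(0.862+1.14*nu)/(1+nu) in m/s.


Numerator factor = 0.862 + 1.14*0.3 = 1.204
Denominator = 1 + 0.3 = 1.3
Vr = 2957 * 1.204 / 1.3 = 2738.64 m/s

2738.64


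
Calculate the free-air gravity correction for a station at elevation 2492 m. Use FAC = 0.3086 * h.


FAC = 0.3086 * h
= 0.3086 * 2492
= 769.0312 mGal

769.0312


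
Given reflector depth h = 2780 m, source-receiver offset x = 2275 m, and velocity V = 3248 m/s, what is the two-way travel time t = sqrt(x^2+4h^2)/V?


x^2 + 4h^2 = 2275^2 + 4*2780^2 = 5175625 + 30913600 = 36089225
sqrt(36089225) = 6007.4308
t = 6007.4308 / 3248 = 1.8496 s

1.8496


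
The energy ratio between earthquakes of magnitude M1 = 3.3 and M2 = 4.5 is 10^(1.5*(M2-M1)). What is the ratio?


M2 - M1 = 4.5 - 3.3 = 1.2
1.5 * 1.2 = 1.8
ratio = 10^1.8 = 63.1

63.1


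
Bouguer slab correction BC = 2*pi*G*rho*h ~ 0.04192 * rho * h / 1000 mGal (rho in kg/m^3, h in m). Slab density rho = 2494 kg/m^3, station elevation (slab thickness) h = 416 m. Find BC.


BC = 0.04192 * rho * h / 1000
= 0.04192 * 2494 * 416 / 1000
= 43.4922 mGal

43.4922


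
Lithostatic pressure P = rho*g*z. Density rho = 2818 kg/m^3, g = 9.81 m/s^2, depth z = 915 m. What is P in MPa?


P = rho * g * z / 1e6
= 2818 * 9.81 * 915 / 1e6
= 25294790.7 / 1e6
= 25.2948 MPa

25.2948


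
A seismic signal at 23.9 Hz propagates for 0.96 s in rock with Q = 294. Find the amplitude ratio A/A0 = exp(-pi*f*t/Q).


pi*f*t/Q = pi*23.9*0.96/294 = 0.245172
A/A0 = exp(-0.245172) = 0.78257

0.78257


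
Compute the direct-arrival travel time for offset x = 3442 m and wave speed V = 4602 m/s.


t = x / V
= 3442 / 4602
= 0.7479 s

0.7479


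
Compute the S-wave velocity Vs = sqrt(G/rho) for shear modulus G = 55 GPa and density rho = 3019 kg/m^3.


Convert G to Pa: G = 55e9 Pa
Compute G/rho = 55e9 / 3019 = 18217952.9646
Vs = sqrt(18217952.9646) = 4268.25 m/s

4268.25


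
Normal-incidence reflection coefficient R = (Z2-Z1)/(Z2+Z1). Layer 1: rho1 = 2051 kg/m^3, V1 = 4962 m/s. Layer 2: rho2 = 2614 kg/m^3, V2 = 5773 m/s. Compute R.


Z1 = 2051 * 4962 = 10177062
Z2 = 2614 * 5773 = 15090622
R = (15090622 - 10177062) / (15090622 + 10177062) = 4913560 / 25267684 = 0.1945

0.1945


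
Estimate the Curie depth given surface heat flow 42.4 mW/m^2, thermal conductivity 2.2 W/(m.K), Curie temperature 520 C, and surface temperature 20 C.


T_Curie - T_surf = 520 - 20 = 500 C
Convert q to W/m^2: 42.4 mW/m^2 = 0.0424 W/m^2
d = 500 * 2.2 / 0.0424 = 25943.4 m

25943.4


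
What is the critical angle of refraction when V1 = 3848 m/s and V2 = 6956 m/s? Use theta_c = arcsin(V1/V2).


V1/V2 = 3848/6956 = 0.553191
theta_c = arcsin(0.553191) = 33.5862 degrees

33.5862


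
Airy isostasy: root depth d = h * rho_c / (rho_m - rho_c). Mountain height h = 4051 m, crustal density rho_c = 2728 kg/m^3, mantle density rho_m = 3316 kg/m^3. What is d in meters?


rho_m - rho_c = 3316 - 2728 = 588
d = 4051 * 2728 / 588
= 11051128 / 588
= 18794.44 m

18794.44


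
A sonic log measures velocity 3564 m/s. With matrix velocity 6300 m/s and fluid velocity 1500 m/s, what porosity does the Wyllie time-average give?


1/V - 1/Vm = 1/3564 - 1/6300 = 0.00012185
1/Vf - 1/Vm = 1/1500 - 1/6300 = 0.00050794
phi = 0.00012185 / 0.00050794 = 0.2399

0.2399


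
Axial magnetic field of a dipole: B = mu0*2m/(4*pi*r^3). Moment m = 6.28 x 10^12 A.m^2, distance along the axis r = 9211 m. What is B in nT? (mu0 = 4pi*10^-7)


m = 6.28 x 10^12 = 6280000000000 A.m^2
2m = 12560000000000 A.m^2
r^3 = 9211^3 = 781484460931
B = (4pi*10^-7) * 12560000000000 / (4*pi * 781484460931) * 1e9
= 15783361.491635 / 9820423365421.64 * 1e9
= 1607.1977 nT

1607.1977


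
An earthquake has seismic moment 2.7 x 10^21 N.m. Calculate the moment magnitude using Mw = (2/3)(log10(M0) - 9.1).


log10(M0) = log10(2.7 x 10^21) = 21.4314
Mw = 2/3 * (21.4314 - 9.1)
= 2/3 * 12.3314
= 8.22

8.22


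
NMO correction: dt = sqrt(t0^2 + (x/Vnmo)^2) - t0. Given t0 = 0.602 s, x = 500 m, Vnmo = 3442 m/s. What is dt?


x/Vnmo = 500/3442 = 0.145264
(x/Vnmo)^2 = 0.021102
t0^2 = 0.362404
sqrt(0.362404 + 0.021102) = 0.619278
dt = 0.619278 - 0.602 = 0.017278

0.017278


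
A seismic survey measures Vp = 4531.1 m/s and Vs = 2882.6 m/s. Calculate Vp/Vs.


Vp/Vs = 4531.1 / 2882.6
= 1.5719

1.5719


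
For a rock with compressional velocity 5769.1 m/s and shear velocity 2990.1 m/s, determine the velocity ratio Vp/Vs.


Vp/Vs = 5769.1 / 2990.1
= 1.9294

1.9294


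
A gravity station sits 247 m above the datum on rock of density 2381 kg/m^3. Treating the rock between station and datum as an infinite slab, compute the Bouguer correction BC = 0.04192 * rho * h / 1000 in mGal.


BC = 0.04192 * rho * h / 1000
= 0.04192 * 2381 * 247 / 1000
= 24.6534 mGal

24.6534


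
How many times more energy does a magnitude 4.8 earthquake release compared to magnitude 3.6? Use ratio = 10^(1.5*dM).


M2 - M1 = 4.8 - 3.6 = 1.2
1.5 * 1.2 = 1.8
ratio = 10^1.8 = 63.1

63.1


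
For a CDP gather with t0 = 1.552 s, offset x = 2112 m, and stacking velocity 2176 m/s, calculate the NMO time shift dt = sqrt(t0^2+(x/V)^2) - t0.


x/Vnmo = 2112/2176 = 0.970588
(x/Vnmo)^2 = 0.942042
t0^2 = 2.408704
sqrt(2.408704 + 0.942042) = 1.830504
dt = 1.830504 - 1.552 = 0.278504

0.278504


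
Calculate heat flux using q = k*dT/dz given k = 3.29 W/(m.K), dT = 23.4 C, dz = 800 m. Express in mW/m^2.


q = k * dT / dz * 1000
= 3.29 * 23.4 / 800 * 1000
= 0.096232 * 1000
= 96.2325 mW/m^2

96.2325


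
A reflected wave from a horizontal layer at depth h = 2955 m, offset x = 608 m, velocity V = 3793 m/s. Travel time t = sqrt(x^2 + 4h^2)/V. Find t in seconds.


x^2 + 4h^2 = 608^2 + 4*2955^2 = 369664 + 34928100 = 35297764
sqrt(35297764) = 5941.1921
t = 5941.1921 / 3793 = 1.5664 s

1.5664


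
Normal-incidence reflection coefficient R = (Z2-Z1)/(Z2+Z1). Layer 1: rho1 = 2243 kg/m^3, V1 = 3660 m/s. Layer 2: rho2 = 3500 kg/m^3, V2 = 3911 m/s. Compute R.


Z1 = 2243 * 3660 = 8209380
Z2 = 3500 * 3911 = 13688500
R = (13688500 - 8209380) / (13688500 + 8209380) = 5479120 / 21897880 = 0.2502

0.2502


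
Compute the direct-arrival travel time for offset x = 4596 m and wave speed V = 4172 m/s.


t = x / V
= 4596 / 4172
= 1.1016 s

1.1016


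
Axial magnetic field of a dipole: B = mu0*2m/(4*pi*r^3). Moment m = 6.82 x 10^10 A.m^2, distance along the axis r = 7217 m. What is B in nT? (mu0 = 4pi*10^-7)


m = 6.82 x 10^10 = 68200000000 A.m^2
2m = 136400000000 A.m^2
r^3 = 7217^3 = 375898087313
B = (4pi*10^-7) * 136400000000 / (4*pi * 375898087313) * 1e9
= 171405.29518 / 4723674678403.9 * 1e9
= 36.2864 nT

36.2864


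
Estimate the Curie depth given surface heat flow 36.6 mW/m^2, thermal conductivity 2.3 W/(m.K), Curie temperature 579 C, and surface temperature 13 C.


T_Curie - T_surf = 579 - 13 = 566 C
Convert q to W/m^2: 36.6 mW/m^2 = 0.0366 W/m^2
d = 566 * 2.3 / 0.0366 = 35568.31 m

35568.31


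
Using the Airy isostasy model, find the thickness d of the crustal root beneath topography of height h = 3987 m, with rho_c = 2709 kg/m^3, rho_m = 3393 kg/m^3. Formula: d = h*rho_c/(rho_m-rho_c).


rho_m - rho_c = 3393 - 2709 = 684
d = 3987 * 2709 / 684
= 10800783 / 684
= 15790.62 m

15790.62


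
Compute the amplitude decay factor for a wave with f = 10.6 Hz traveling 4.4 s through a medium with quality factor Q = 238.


pi*f*t/Q = pi*10.6*4.4/238 = 0.615647
A/A0 = exp(-0.615647) = 0.540291

0.540291


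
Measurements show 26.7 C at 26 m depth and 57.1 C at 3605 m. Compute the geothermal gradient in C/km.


dT = 57.1 - 26.7 = 30.4 C
dz = 3605 - 26 = 3579 m
gradient = dT/dz * 1000 = 30.4/3579 * 1000 = 8.494 C/km

8.494


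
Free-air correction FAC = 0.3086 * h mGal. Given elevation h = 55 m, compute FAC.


FAC = 0.3086 * h
= 0.3086 * 55
= 16.973 mGal

16.973


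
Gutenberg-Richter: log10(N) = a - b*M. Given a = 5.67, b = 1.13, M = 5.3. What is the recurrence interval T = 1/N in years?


log10(N) = 5.67 - 1.13*5.3 = -0.319
N = 10^-0.319 = 0.479733
T = 1/N = 1/0.479733 = 2.0845 years

2.0845


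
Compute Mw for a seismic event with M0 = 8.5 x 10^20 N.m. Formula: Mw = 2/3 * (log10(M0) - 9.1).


log10(M0) = log10(8.5 x 10^20) = 20.9294
Mw = 2/3 * (20.9294 - 9.1)
= 2/3 * 11.8294
= 7.89

7.89


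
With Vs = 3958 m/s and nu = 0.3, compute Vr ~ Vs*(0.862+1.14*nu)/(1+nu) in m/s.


Numerator factor = 0.862 + 1.14*0.3 = 1.204
Denominator = 1 + 0.3 = 1.3
Vr = 3958 * 1.204 / 1.3 = 3665.72 m/s

3665.72


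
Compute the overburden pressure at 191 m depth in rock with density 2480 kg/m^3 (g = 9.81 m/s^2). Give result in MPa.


P = rho * g * z / 1e6
= 2480 * 9.81 * 191 / 1e6
= 4646800.8 / 1e6
= 4.6468 MPa

4.6468


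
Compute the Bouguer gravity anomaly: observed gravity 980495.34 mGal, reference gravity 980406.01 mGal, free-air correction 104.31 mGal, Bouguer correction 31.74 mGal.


BA = g_obs - g_ref + FAC - BC
= 980495.34 - 980406.01 + 104.31 - 31.74
= 161.9 mGal

161.9


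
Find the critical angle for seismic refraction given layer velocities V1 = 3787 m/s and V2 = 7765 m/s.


V1/V2 = 3787/7765 = 0.487701
theta_c = arcsin(0.487701) = 29.1896 degrees

29.1896


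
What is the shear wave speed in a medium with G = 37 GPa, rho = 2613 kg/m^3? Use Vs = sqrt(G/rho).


Convert G to Pa: G = 37e9 Pa
Compute G/rho = 37e9 / 2613 = 14159969.3838
Vs = sqrt(14159969.3838) = 3762.97 m/s

3762.97


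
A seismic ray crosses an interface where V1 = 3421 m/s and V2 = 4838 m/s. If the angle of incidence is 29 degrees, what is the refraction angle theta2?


sin(theta1) = sin(29 deg) = 0.48481
sin(theta2) = V2/V1 * sin(theta1) = 4838/3421 * 0.48481 = 0.685621
theta2 = arcsin(0.685621) = 43.2845 degrees

43.2845


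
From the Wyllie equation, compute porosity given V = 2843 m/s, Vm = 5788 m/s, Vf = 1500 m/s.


1/V - 1/Vm = 1/2843 - 1/5788 = 0.00017897
1/Vf - 1/Vm = 1/1500 - 1/5788 = 0.0004939
phi = 0.00017897 / 0.0004939 = 0.3624

0.3624


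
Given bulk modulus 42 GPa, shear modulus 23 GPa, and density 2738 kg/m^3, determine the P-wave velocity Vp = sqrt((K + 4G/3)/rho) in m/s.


First compute the effective modulus:
K + 4G/3 = 42e9 + 4*23e9/3 = 72666666666.67 Pa
Then divide by density:
72666666666.67 / 2738 = 26540053.5671 Pa/(kg/m^3)
Take the square root:
Vp = sqrt(26540053.5671) = 5151.7 m/s

5151.7


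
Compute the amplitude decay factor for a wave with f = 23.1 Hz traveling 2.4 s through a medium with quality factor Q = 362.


pi*f*t/Q = pi*23.1*2.4/362 = 0.481132
A/A0 = exp(-0.481132) = 0.618083

0.618083


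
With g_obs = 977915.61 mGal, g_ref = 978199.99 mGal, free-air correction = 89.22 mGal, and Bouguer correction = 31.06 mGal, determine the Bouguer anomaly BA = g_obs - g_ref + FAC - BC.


BA = g_obs - g_ref + FAC - BC
= 977915.61 - 978199.99 + 89.22 - 31.06
= -226.22 mGal

-226.22


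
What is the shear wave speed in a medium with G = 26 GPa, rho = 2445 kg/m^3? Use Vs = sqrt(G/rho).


Convert G to Pa: G = 26e9 Pa
Compute G/rho = 26e9 / 2445 = 10633946.8303
Vs = sqrt(10633946.8303) = 3260.97 m/s

3260.97


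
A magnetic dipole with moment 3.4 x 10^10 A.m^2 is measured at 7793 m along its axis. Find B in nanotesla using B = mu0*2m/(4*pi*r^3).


m = 3.4 x 10^10 = 34000000000 A.m^2
2m = 68000000000 A.m^2
r^3 = 7793^3 = 473275506257
B = (4pi*10^-7) * 68000000000 / (4*pi * 473275506257) * 1e9
= 85451.320178 / 5947355414323.93 * 1e9
= 14.368 nT

14.368


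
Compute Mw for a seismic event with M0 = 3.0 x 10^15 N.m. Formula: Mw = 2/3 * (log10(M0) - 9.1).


log10(M0) = log10(3.0 x 10^15) = 15.4771
Mw = 2/3 * (15.4771 - 9.1)
= 2/3 * 6.3771
= 4.25

4.25


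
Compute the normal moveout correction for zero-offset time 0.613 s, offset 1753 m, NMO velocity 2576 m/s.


x/Vnmo = 1753/2576 = 0.680512
(x/Vnmo)^2 = 0.463097
t0^2 = 0.375769
sqrt(0.375769 + 0.463097) = 0.915896
dt = 0.915896 - 0.613 = 0.302896

0.302896


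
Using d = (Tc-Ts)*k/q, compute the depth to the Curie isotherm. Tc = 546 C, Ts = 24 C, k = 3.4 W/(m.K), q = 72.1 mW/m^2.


T_Curie - T_surf = 546 - 24 = 522 C
Convert q to W/m^2: 72.1 mW/m^2 = 0.0721 W/m^2
d = 522 * 3.4 / 0.0721 = 24615.81 m

24615.81


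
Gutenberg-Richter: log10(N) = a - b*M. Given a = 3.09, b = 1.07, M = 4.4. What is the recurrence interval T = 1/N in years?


log10(N) = 3.09 - 1.07*4.4 = -1.618
N = 10^-1.618 = 0.024099
T = 1/N = 1/0.024099 = 41.4954 years

41.4954


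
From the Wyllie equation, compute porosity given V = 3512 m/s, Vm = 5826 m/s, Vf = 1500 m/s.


1/V - 1/Vm = 1/3512 - 1/5826 = 0.00011309
1/Vf - 1/Vm = 1/1500 - 1/5826 = 0.00049502
phi = 0.00011309 / 0.00049502 = 0.2285

0.2285


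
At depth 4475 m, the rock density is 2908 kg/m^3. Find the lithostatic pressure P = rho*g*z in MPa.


P = rho * g * z / 1e6
= 2908 * 9.81 * 4475 / 1e6
= 127660473.0 / 1e6
= 127.6605 MPa

127.6605


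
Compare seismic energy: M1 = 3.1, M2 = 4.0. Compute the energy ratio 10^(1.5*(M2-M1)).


M2 - M1 = 4.0 - 3.1 = 0.9
1.5 * 0.9 = 1.35
ratio = 10^1.35 = 22.39

22.39


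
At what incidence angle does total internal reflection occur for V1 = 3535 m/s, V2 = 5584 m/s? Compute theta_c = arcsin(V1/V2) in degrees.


V1/V2 = 3535/5584 = 0.633059
theta_c = arcsin(0.633059) = 39.2762 degrees

39.2762


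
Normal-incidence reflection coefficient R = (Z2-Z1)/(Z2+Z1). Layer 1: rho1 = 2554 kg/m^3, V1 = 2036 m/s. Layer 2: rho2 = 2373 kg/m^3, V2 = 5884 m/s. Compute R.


Z1 = 2554 * 2036 = 5199944
Z2 = 2373 * 5884 = 13962732
R = (13962732 - 5199944) / (13962732 + 5199944) = 8762788 / 19162676 = 0.4573

0.4573


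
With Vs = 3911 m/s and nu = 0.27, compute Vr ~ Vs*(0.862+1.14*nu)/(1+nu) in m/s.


Numerator factor = 0.862 + 1.14*0.27 = 1.1698
Denominator = 1 + 0.27 = 1.27
Vr = 3911 * 1.1698 / 1.27 = 3602.43 m/s

3602.43


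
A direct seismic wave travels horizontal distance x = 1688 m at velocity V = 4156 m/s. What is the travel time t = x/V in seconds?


t = x / V
= 1688 / 4156
= 0.4062 s

0.4062


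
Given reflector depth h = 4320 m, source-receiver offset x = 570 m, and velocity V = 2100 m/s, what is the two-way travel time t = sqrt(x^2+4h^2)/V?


x^2 + 4h^2 = 570^2 + 4*4320^2 = 324900 + 74649600 = 74974500
sqrt(74974500) = 8658.7817
t = 8658.7817 / 2100 = 4.1232 s

4.1232


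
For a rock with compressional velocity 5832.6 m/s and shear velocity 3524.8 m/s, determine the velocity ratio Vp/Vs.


Vp/Vs = 5832.6 / 3524.8
= 1.6547

1.6547


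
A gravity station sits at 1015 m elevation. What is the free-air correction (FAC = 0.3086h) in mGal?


FAC = 0.3086 * h
= 0.3086 * 1015
= 313.229 mGal

313.229


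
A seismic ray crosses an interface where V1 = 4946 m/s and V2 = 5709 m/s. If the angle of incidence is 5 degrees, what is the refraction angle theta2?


sin(theta1) = sin(5 deg) = 0.087156
sin(theta2) = V2/V1 * sin(theta1) = 5709/4946 * 0.087156 = 0.100601
theta2 = arcsin(0.100601) = 5.7738 degrees

5.7738


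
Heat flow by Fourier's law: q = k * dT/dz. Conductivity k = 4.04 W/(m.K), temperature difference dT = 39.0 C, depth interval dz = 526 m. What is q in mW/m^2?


q = k * dT / dz * 1000
= 4.04 * 39.0 / 526 * 1000
= 0.299544 * 1000
= 299.5437 mW/m^2

299.5437


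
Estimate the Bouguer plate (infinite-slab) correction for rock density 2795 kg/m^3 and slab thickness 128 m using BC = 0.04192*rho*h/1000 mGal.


BC = 0.04192 * rho * h / 1000
= 0.04192 * 2795 * 128 / 1000
= 14.9973 mGal

14.9973


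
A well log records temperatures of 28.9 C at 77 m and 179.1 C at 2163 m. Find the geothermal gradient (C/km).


dT = 179.1 - 28.9 = 150.2 C
dz = 2163 - 77 = 2086 m
gradient = dT/dz * 1000 = 150.2/2086 * 1000 = 72.0038 C/km

72.0038


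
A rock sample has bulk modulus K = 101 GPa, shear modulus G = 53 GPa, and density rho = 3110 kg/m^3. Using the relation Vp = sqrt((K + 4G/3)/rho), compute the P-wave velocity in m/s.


First compute the effective modulus:
K + 4G/3 = 101e9 + 4*53e9/3 = 171666666666.67 Pa
Then divide by density:
171666666666.67 / 3110 = 55198285.1018 Pa/(kg/m^3)
Take the square root:
Vp = sqrt(55198285.1018) = 7429.55 m/s

7429.55


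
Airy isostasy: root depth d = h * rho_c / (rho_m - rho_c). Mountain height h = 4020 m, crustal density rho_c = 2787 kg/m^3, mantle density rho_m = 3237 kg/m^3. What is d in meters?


rho_m - rho_c = 3237 - 2787 = 450
d = 4020 * 2787 / 450
= 11203740 / 450
= 24897.2 m

24897.2


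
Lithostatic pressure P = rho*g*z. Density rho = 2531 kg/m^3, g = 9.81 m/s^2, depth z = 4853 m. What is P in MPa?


P = rho * g * z / 1e6
= 2531 * 9.81 * 4853 / 1e6
= 120495670.83 / 1e6
= 120.4957 MPa

120.4957


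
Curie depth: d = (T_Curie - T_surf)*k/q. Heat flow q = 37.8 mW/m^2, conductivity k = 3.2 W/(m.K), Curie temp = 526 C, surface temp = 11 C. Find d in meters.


T_Curie - T_surf = 526 - 11 = 515 C
Convert q to W/m^2: 37.8 mW/m^2 = 0.0378 W/m^2
d = 515 * 3.2 / 0.0378 = 43597.88 m

43597.88


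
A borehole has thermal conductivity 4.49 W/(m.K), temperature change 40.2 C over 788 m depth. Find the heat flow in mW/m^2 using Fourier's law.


q = k * dT / dz * 1000
= 4.49 * 40.2 / 788 * 1000
= 0.229058 * 1000
= 229.0584 mW/m^2

229.0584


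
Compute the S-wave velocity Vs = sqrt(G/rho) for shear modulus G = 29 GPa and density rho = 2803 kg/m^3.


Convert G to Pa: G = 29e9 Pa
Compute G/rho = 29e9 / 2803 = 10346057.7952
Vs = sqrt(10346057.7952) = 3216.53 m/s

3216.53


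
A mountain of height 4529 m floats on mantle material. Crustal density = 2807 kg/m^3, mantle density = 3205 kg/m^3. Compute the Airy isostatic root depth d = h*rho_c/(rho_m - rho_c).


rho_m - rho_c = 3205 - 2807 = 398
d = 4529 * 2807 / 398
= 12712903 / 398
= 31941.97 m

31941.97


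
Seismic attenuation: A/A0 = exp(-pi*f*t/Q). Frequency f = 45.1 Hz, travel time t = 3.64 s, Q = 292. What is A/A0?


pi*f*t/Q = pi*45.1*3.64/292 = 1.766221
A/A0 = exp(-1.766221) = 0.170978

0.170978


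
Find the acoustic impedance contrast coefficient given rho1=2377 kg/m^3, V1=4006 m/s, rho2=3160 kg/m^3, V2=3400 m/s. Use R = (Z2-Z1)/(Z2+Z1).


Z1 = 2377 * 4006 = 9522262
Z2 = 3160 * 3400 = 10744000
R = (10744000 - 9522262) / (10744000 + 9522262) = 1221738 / 20266262 = 0.0603

0.0603


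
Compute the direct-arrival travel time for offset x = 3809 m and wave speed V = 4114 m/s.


t = x / V
= 3809 / 4114
= 0.9259 s

0.9259


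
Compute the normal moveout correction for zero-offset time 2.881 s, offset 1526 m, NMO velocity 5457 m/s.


x/Vnmo = 1526/5457 = 0.279641
(x/Vnmo)^2 = 0.078199
t0^2 = 8.300161
sqrt(8.300161 + 0.078199) = 2.89454
dt = 2.89454 - 2.881 = 0.01354

0.01354


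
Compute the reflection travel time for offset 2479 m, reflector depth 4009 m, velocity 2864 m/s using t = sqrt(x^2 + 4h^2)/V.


x^2 + 4h^2 = 2479^2 + 4*4009^2 = 6145441 + 64288324 = 70433765
sqrt(70433765) = 8392.4826
t = 8392.4826 / 2864 = 2.9303 s

2.9303


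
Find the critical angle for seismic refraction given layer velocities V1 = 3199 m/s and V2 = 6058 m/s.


V1/V2 = 3199/6058 = 0.528062
theta_c = arcsin(0.528062) = 31.8746 degrees

31.8746


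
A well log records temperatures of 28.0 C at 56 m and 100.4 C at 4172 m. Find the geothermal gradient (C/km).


dT = 100.4 - 28.0 = 72.4 C
dz = 4172 - 56 = 4116 m
gradient = dT/dz * 1000 = 72.4/4116 * 1000 = 17.5899 C/km

17.5899


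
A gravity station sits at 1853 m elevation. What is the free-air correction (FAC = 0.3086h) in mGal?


FAC = 0.3086 * h
= 0.3086 * 1853
= 571.8358 mGal

571.8358


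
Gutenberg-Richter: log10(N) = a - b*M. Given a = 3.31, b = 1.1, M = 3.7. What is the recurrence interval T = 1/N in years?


log10(N) = 3.31 - 1.1*3.7 = -0.76
N = 10^-0.76 = 0.17378
T = 1/N = 1/0.17378 = 5.7544 years

5.7544


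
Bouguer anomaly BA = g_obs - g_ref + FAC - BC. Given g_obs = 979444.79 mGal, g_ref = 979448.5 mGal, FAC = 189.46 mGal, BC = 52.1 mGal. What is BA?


BA = g_obs - g_ref + FAC - BC
= 979444.79 - 979448.5 + 189.46 - 52.1
= 133.65 mGal

133.65


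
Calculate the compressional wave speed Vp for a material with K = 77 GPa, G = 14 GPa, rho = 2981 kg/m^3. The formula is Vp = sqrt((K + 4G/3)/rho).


First compute the effective modulus:
K + 4G/3 = 77e9 + 4*14e9/3 = 95666666666.67 Pa
Then divide by density:
95666666666.67 / 2981 = 32092139.1032 Pa/(kg/m^3)
Take the square root:
Vp = sqrt(32092139.1032) = 5664.99 m/s

5664.99
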